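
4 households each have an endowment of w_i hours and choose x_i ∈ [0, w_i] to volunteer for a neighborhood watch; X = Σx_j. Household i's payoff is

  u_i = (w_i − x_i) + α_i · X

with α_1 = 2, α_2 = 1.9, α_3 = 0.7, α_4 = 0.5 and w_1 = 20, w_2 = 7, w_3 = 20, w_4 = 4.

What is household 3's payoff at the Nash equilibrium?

38.9

∂u_i/∂x_i = α_i − 1, so household i contributes w_i if α_i > 1, else 0.
α_i > 1 for i ∈ {1, 2}; NE contributions (20, 7, 0, 0), X = 27.
u_3 = (20 − 0) + 0.7·27 = 38.9.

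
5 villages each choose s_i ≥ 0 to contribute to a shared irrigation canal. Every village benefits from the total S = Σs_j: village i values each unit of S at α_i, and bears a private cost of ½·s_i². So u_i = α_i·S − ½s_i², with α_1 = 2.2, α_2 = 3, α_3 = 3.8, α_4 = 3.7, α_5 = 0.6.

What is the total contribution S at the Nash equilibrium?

Village i's FOC: ∂u_i/∂s_i = α_i − s_i = 0, so s_i* = α_i.
NE contributions = (2.2, 3, 3.8, 3.7, 0.6); S = 13.3.

13.3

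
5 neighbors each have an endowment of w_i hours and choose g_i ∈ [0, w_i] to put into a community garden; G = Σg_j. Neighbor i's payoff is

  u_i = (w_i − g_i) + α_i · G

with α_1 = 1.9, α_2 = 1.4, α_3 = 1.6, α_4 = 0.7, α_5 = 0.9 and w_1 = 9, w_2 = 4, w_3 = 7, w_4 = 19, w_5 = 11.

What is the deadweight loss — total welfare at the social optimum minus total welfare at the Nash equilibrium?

165

∂u_i/∂g_i = α_i − 1, so neighbor i contributes w_i if α_i > 1, else 0.
α_i > 1 for i ∈ {1, 2, 3}; NE contributions (9, 4, 7, 0, 0), G = 20.
W^NE = Σw_i − G^NE + (Σα_i)·G^NE = 50 + 5.5·20 = 160.
Planner: ∂(Σu_j)/∂g_i = Σα_j − 1 = 5.5 > 0, so everyone contributes w_i; G^SO = 50, W^SO = 50 + 5.5·50 = 325.
Deadweight loss = 165.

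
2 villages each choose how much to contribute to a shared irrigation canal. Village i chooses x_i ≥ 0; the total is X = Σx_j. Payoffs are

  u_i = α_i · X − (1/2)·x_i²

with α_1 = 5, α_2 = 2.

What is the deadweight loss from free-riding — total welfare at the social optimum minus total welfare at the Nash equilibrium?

14.5

Village i's FOC: ∂u_i/∂x_i = α_i − x_i = 0, so x_i* = α_i.
NE contributions = (5, 2); X = 7.
W^NE = (Σα)·X − ½Σα_i² = 7² − ½·29 = 34.5.
Planner sets x_i = Σα_j = 7 for every i, so X^SO = 2·7 = 14.
W^SO = (Σα)·X^SO − ½·2·(Σα)² = (2/2)·7² = 49.
Deadweight loss = W^SO − W^NE = 14.5.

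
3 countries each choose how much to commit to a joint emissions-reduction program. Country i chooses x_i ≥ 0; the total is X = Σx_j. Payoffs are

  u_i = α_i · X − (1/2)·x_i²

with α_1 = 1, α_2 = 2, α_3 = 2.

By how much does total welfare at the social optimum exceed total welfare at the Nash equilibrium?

17

Country i's FOC: ∂u_i/∂x_i = α_i − x_i = 0, so x_i* = α_i.
NE contributions = (1, 2, 2); X = 5.
W^NE = (Σα)·X − ½Σα_i² = 5² − ½·9 = 20.5.
Planner sets x_i = Σα_j = 5 for every i, so X^SO = 3·5 = 15.
W^SO = (Σα)·X^SO − ½·3·(Σα)² = (3/2)·5² = 37.5.
Deadweight loss = W^SO − W^NE = 17.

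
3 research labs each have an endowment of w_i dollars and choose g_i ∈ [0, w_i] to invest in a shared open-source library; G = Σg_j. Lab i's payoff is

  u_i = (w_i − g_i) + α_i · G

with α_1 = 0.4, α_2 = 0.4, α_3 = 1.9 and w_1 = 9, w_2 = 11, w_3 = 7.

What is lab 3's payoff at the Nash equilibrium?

13.3

∂u_i/∂g_i = α_i − 1, so lab i contributes w_i if α_i > 1, else 0.
α_i > 1 for i ∈ {3}; NE contributions (0, 0, 7), G = 7.
u_3 = (7 − 7) + 1.9·7 = 13.3.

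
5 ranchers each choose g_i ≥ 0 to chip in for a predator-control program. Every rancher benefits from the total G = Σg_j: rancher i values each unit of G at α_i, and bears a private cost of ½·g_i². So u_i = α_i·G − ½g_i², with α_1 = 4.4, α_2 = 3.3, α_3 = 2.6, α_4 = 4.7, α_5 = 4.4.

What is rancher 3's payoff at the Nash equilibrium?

47.06

Rancher i's FOC: ∂u_i/∂g_i = α_i − g_i = 0, so g_i* = α_i.
NE contributions = (4.4, 3.3, 2.6, 4.7, 4.4); G = 19.4.
u_3 = α_3·G − ½·(g_3)² = 2.6·19.4 − ½·2.6² = 47.06.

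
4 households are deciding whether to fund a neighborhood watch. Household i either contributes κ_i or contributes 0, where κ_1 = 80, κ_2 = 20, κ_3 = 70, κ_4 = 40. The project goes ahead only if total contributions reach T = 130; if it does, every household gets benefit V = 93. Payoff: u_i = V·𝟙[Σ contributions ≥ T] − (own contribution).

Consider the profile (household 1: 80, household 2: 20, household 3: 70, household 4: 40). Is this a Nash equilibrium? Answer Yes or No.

No

Total = 210 ≥ 130: provided.
Household 1 (pledges 80, payoff 13): dropping to 0 → total 130, payoff 93. Profitable deviation.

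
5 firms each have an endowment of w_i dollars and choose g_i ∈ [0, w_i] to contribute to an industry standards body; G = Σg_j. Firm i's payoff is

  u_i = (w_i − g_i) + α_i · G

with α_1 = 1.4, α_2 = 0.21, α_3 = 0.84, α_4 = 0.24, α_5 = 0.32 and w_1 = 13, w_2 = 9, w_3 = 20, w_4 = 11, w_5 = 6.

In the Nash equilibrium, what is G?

13

∂u_i/∂g_i = α_i − 1, so firm i contributes w_i if α_i > 1, else 0.
α_i > 1 for i ∈ {1}; NE contributions (13, 0, 0, 0, 0), G = 13.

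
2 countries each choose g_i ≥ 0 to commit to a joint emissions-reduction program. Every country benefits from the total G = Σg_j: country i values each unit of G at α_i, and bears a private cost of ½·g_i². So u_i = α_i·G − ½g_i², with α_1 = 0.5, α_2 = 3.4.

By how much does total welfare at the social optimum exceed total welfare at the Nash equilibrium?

5.905

Country i's FOC: ∂u_i/∂g_i = α_i − g_i = 0, so g_i* = α_i.
NE contributions = (0.5, 3.4); G = 3.9.
W^NE = (Σα)·G − ½Σα_i² = 3.9² − ½·11.81 = 9.305.
Planner sets g_i = Σα_j = 3.9 for every i, so G^SO = 2·3.9 = 7.8.
W^SO = (Σα)·G^SO − ½·2·(Σα)² = (2/2)·3.9² = 15.21.
Deadweight loss = W^SO − W^NE = 5.905.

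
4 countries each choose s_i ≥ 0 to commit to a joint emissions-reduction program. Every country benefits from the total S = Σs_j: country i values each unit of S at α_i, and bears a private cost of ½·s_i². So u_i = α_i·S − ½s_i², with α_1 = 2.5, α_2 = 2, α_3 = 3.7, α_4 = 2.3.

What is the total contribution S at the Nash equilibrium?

Country i's FOC: ∂u_i/∂s_i = α_i − s_i = 0, so s_i* = α_i.
NE contributions = (2.5, 2, 3.7, 2.3); S = 10.5.

10.5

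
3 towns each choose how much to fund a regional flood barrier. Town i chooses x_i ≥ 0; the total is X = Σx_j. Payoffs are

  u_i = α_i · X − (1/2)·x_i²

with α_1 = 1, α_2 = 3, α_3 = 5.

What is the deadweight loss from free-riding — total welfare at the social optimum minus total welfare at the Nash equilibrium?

Town i's FOC: ∂u_i/∂x_i = α_i − x_i = 0, so x_i* = α_i.
NE contributions = (1, 3, 5); X = 9.
W^NE = (Σα)·X − ½Σα_i² = 9² − ½·35 = 63.5.
Planner sets x_i = Σα_j = 9 for every i, so X^SO = 3·9 = 27.
W^SO = (Σα)·X^SO − ½·3·(Σα)² = (3/2)·9² = 121.5.
Deadweight loss = W^SO − W^NE = 58.

58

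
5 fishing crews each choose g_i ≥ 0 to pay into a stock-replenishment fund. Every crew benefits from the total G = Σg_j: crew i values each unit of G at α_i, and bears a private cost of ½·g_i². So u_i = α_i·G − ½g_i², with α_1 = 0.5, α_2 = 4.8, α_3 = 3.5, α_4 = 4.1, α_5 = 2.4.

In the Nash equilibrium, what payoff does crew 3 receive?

Crew i's FOC: ∂u_i/∂g_i = α_i − g_i = 0, so g_i* = α_i.
NE contributions = (0.5, 4.8, 3.5, 4.1, 2.4); G = 15.3.
u_3 = α_3·G − ½·(g_3)² = 3.5·15.3 − ½·3.5² = 47.425.

47.425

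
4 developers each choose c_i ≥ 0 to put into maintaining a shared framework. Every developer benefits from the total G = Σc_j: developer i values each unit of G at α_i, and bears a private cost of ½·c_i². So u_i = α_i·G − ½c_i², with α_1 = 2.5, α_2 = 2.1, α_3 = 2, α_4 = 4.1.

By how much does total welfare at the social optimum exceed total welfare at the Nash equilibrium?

Developer i's FOC: ∂u_i/∂c_i = α_i − c_i = 0, so c_i* = α_i.
NE contributions = (2.5, 2.1, 2, 4.1); G = 10.7.
W^NE = (Σα)·G − ½Σα_i² = 10.7² − ½·31.47 = 98.755.
Planner sets c_i = Σα_j = 10.7 for every i, so G^SO = 4·10.7 = 42.8.
W^SO = (Σα)·G^SO − ½·4·(Σα)² = (4/2)·10.7² = 228.98.
Deadweight loss = W^SO − W^NE = 130.225.

130.225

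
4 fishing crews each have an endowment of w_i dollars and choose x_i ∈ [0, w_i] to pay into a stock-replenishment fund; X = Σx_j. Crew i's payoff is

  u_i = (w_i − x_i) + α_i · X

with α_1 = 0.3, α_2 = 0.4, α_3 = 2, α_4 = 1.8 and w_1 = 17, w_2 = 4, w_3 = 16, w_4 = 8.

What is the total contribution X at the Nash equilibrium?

∂u_i/∂x_i = α_i − 1, so crew i contributes w_i if α_i > 1, else 0.
α_i > 1 for i ∈ {3, 4}; NE contributions (0, 0, 16, 8), X = 24.

24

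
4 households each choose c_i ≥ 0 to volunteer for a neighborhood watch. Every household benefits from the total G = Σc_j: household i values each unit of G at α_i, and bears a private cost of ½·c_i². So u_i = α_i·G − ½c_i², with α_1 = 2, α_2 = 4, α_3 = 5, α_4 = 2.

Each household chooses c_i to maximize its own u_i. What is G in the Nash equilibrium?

Household i's FOC: ∂u_i/∂c_i = α_i − c_i = 0, so c_i* = α_i.
NE contributions = (2, 4, 5, 2); G = 13.

13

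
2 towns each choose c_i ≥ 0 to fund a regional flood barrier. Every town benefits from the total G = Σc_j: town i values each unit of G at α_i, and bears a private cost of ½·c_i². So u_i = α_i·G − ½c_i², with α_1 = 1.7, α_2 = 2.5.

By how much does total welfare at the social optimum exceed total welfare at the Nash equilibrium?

Town i's FOC: ∂u_i/∂c_i = α_i − c_i = 0, so c_i* = α_i.
NE contributions = (1.7, 2.5); G = 4.2.
W^NE = (Σα)·G − ½Σα_i² = 4.2² − ½·9.14 = 13.07.
Planner sets c_i = Σα_j = 4.2 for every i, so G^SO = 2·4.2 = 8.4.
W^SO = (Σα)·G^SO − ½·2·(Σα)² = (2/2)·4.2² = 17.64.
Deadweight loss = W^SO − W^NE = 4.57.

4.57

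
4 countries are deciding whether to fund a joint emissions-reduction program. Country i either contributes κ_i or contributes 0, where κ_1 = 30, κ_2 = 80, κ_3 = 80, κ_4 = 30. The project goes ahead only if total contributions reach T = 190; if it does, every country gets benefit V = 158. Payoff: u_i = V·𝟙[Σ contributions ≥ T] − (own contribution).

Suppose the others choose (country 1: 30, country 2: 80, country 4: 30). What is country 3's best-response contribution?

Others' total = 140. Contributing 80 brings total to 220 ≥ 190: gain V − κ_3 = 78.
Best response: 80.

80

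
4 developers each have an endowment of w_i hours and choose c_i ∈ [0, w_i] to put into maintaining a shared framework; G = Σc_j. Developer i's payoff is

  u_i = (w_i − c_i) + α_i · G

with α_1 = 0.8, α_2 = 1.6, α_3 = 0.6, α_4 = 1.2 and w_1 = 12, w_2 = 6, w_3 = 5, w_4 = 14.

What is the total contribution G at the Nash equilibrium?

∂u_i/∂c_i = α_i − 1, so developer i contributes w_i if α_i > 1, else 0.
α_i > 1 for i ∈ {2, 4}; NE contributions (0, 6, 0, 14), G = 20.

20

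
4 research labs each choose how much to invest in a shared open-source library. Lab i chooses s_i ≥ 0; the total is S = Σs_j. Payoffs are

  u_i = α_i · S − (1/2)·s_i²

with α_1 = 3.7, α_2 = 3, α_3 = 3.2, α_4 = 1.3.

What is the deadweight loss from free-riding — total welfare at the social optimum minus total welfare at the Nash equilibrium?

142.75

Lab i's FOC: ∂u_i/∂s_i = α_i − s_i = 0, so s_i* = α_i.
NE contributions = (3.7, 3, 3.2, 1.3); S = 11.2.
W^NE = (Σα)·S − ½Σα_i² = 11.2² − ½·34.62 = 108.13.
Planner sets s_i = Σα_j = 11.2 for every i, so S^SO = 4·11.2 = 44.8.
W^SO = (Σα)·S^SO − ½·4·(Σα)² = (4/2)·11.2² = 250.88.
Deadweight loss = W^SO − W^NE = 142.75.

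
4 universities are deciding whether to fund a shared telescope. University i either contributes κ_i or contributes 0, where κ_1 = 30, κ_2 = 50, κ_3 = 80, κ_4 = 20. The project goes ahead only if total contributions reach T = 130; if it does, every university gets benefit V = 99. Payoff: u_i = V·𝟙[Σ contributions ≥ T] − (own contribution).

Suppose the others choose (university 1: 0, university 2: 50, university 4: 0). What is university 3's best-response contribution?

Others' total = 50. Contributing 80 brings total to 130 ≥ 130: gain V − κ_3 = 19.
Best response: 80.

80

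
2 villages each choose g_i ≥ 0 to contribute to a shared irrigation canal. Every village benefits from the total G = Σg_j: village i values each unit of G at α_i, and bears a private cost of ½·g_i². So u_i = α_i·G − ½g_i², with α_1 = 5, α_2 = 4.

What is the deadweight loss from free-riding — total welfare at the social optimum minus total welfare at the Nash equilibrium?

Village i's FOC: ∂u_i/∂g_i = α_i − g_i = 0, so g_i* = α_i.
NE contributions = (5, 4); G = 9.
W^NE = (Σα)·G − ½Σα_i² = 9² − ½·41 = 60.5.
Planner sets g_i = Σα_j = 9 for every i, so G^SO = 2·9 = 18.
W^SO = (Σα)·G^SO − ½·2·(Σα)² = (2/2)·9² = 81.
Deadweight loss = W^SO − W^NE = 20.5.

20.5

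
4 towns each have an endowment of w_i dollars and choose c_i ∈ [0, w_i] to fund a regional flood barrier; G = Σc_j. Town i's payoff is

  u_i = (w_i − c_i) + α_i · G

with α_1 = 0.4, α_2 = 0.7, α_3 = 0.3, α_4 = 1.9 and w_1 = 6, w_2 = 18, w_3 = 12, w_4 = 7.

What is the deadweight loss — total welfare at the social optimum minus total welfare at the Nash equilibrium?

82.8

∂u_i/∂c_i = α_i − 1, so town i contributes w_i if α_i > 1, else 0.
α_i > 1 for i ∈ {4}; NE contributions (0, 0, 0, 7), G = 7.
W^NE = Σw_i − G^NE + (Σα_i)·G^NE = 43 + 2.3·7 = 59.1.
Planner: ∂(Σu_j)/∂c_i = Σα_j − 1 = 2.3 > 0, so everyone contributes w_i; G^SO = 43, W^SO = 43 + 2.3·43 = 141.9.
Deadweight loss = 82.8.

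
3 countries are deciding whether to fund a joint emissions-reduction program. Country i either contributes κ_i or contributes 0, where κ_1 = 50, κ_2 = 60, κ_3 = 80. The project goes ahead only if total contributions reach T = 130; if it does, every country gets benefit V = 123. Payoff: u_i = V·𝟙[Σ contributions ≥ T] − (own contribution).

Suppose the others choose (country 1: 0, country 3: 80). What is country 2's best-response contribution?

60

Others' total = 80. Contributing 60 brings total to 140 ≥ 130: gain V − κ_2 = 63.
Best response: 60.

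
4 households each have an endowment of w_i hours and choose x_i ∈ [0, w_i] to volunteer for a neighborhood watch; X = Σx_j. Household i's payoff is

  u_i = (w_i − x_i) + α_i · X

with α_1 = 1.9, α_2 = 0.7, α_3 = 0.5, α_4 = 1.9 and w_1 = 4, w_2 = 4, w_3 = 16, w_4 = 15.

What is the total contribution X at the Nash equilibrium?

19

∂u_i/∂x_i = α_i − 1, so household i contributes w_i if α_i > 1, else 0.
α_i > 1 for i ∈ {1, 4}; NE contributions (4, 0, 0, 15), X = 19.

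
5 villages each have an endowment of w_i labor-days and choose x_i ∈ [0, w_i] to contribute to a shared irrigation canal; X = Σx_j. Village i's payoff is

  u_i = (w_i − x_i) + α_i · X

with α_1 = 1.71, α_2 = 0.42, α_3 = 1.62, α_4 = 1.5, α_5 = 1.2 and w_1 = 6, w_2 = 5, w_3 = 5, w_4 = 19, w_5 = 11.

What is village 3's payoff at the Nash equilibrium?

66.42

∂u_i/∂x_i = α_i − 1, so village i contributes w_i if α_i > 1, else 0.
α_i > 1 for i ∈ {1, 3, 4, 5}; NE contributions (6, 0, 5, 19, 11), X = 41.
u_3 = (5 − 5) + 1.62·41 = 66.42.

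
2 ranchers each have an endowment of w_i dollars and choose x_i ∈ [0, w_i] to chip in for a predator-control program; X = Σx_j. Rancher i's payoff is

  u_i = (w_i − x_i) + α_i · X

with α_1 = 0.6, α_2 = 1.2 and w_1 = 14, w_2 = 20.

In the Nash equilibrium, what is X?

20

∂u_i/∂x_i = α_i − 1, so rancher i contributes w_i if α_i > 1, else 0.
α_i > 1 for i ∈ {2}; NE contributions (0, 20), X = 20.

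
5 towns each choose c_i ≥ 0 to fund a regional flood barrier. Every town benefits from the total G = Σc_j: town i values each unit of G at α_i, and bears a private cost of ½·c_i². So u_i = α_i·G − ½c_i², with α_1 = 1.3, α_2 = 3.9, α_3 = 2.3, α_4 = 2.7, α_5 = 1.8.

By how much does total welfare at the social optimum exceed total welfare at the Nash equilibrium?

Town i's FOC: ∂u_i/∂c_i = α_i − c_i = 0, so c_i* = α_i.
NE contributions = (1.3, 3.9, 2.3, 2.7, 1.8); G = 12.
W^NE = (Σα)·G − ½Σα_i² = 12² − ½·32.72 = 127.64.
Planner sets c_i = Σα_j = 12 for every i, so G^SO = 5·12 = 60.
W^SO = (Σα)·G^SO − ½·5·(Σα)² = (5/2)·12² = 360.
Deadweight loss = W^SO − W^NE = 232.36.

232.36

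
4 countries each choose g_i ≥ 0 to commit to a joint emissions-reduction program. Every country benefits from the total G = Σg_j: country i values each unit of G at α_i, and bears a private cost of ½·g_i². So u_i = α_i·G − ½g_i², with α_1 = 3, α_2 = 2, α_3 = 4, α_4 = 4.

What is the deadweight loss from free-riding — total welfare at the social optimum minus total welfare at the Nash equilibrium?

191.5

Country i's FOC: ∂u_i/∂g_i = α_i − g_i = 0, so g_i* = α_i.
NE contributions = (3, 2, 4, 4); G = 13.
W^NE = (Σα)·G − ½Σα_i² = 13² − ½·45 = 146.5.
Planner sets g_i = Σα_j = 13 for every i, so G^SO = 4·13 = 52.
W^SO = (Σα)·G^SO − ½·4·(Σα)² = (4/2)·13² = 338.
Deadweight loss = W^SO − W^NE = 191.5.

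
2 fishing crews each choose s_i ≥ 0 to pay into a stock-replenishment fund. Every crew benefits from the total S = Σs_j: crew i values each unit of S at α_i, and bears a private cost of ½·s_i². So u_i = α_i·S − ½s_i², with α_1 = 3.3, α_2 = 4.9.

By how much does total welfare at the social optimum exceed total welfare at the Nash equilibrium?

17.45

Crew i's FOC: ∂u_i/∂s_i = α_i − s_i = 0, so s_i* = α_i.
NE contributions = (3.3, 4.9); S = 8.2.
W^NE = (Σα)·S − ½Σα_i² = 8.2² − ½·34.9 = 49.79.
Planner sets s_i = Σα_j = 8.2 for every i, so S^SO = 2·8.2 = 16.4.
W^SO = (Σα)·S^SO − ½·2·(Σα)² = (2/2)·8.2² = 67.24.
Deadweight loss = W^SO − W^NE = 17.45.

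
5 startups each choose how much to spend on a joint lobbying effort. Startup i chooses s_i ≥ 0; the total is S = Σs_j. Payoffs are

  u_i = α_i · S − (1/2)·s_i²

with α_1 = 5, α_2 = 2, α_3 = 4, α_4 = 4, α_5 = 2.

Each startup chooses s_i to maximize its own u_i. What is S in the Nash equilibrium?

Startup i's FOC: ∂u_i/∂s_i = α_i − s_i = 0, so s_i* = α_i.
NE contributions = (5, 2, 4, 4, 2); S = 17.

17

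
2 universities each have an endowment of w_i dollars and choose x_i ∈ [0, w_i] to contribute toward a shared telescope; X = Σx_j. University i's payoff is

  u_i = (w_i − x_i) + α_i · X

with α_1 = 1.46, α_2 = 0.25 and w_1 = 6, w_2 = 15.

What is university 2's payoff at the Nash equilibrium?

16.5

∂u_i/∂x_i = α_i − 1, so university i contributes w_i if α_i > 1, else 0.
α_i > 1 for i ∈ {1}; NE contributions (6, 0), X = 6.
u_2 = (15 − 0) + 0.25·6 = 16.5.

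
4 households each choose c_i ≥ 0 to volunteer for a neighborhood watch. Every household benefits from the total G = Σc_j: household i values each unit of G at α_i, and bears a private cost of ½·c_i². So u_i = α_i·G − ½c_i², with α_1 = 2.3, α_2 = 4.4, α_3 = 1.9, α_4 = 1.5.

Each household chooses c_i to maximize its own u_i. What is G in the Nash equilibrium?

10.1

Household i's FOC: ∂u_i/∂c_i = α_i − c_i = 0, so c_i* = α_i.
NE contributions = (2.3, 4.4, 1.9, 1.5); G = 10.1.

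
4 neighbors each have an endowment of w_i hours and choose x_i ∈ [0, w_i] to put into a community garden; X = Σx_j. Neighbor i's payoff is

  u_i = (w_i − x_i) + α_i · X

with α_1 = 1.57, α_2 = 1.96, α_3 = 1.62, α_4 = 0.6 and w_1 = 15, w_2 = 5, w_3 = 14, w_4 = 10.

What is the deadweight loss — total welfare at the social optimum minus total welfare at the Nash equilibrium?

∂u_i/∂x_i = α_i − 1, so neighbor i contributes w_i if α_i > 1, else 0.
α_i > 1 for i ∈ {1, 2, 3}; NE contributions (15, 5, 14, 0), X = 34.
W^NE = Σw_i − X^NE + (Σα_i)·X^NE = 44 + 4.75·34 = 205.5.
Planner: ∂(Σu_j)/∂x_i = Σα_j − 1 = 4.75 > 0, so everyone contributes w_i; X^SO = 44, W^SO = 44 + 4.75·44 = 253.
Deadweight loss = 47.5.

47.5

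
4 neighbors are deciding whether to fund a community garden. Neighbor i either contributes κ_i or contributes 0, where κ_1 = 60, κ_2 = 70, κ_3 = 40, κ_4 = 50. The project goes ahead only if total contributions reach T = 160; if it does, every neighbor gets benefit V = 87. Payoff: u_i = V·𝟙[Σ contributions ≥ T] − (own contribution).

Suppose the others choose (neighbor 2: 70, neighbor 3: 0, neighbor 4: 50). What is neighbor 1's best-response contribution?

60

Others' total = 120. Contributing 60 brings total to 180 ≥ 160: gain V − κ_1 = 27.
Best response: 60.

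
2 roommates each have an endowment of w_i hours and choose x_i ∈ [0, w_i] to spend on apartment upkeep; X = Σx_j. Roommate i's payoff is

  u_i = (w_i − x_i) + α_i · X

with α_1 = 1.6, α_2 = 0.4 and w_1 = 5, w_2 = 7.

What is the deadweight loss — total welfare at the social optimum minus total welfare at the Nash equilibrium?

∂u_i/∂x_i = α_i − 1, so roommate i contributes w_i if α_i > 1, else 0.
α_i > 1 for i ∈ {1}; NE contributions (5, 0), X = 5.
W^NE = Σw_i − X^NE + (Σα_i)·X^NE = 12 + 1·5 = 17.
Planner: ∂(Σu_j)/∂x_i = Σα_j − 1 = 1 > 0, so everyone contributes w_i; X^SO = 12, W^SO = 12 + 1·12 = 24.
Deadweight loss = 7.

7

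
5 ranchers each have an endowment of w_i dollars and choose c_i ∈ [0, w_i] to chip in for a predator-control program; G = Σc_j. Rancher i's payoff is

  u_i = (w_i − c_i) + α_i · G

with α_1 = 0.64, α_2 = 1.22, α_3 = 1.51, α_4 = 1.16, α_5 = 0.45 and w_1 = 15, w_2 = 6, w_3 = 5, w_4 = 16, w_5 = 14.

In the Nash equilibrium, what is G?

∂u_i/∂c_i = α_i − 1, so rancher i contributes w_i if α_i > 1, else 0.
α_i > 1 for i ∈ {2, 3, 4}; NE contributions (0, 6, 5, 16, 0), G = 27.

27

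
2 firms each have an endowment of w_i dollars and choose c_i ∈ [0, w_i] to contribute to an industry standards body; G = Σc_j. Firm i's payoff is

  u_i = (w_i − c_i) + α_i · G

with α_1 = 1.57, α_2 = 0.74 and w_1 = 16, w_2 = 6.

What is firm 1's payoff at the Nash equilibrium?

25.12

∂u_i/∂c_i = α_i − 1, so firm i contributes w_i if α_i > 1, else 0.
α_i > 1 for i ∈ {1}; NE contributions (16, 0), G = 16.
u_1 = (16 − 16) + 1.57·16 = 25.12.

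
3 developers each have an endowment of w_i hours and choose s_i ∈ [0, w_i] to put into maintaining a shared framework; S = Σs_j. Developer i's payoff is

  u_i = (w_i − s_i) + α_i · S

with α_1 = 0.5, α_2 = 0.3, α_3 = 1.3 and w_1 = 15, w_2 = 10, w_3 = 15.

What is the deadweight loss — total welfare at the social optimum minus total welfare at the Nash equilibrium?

27.5

∂u_i/∂s_i = α_i − 1, so developer i contributes w_i if α_i > 1, else 0.
α_i > 1 for i ∈ {3}; NE contributions (0, 0, 15), S = 15.
W^NE = Σw_i − S^NE + (Σα_i)·S^NE = 40 + 1.1·15 = 56.5.
Planner: ∂(Σu_j)/∂s_i = Σα_j − 1 = 1.1 > 0, so everyone contributes w_i; S^SO = 40, W^SO = 40 + 1.1·40 = 84.
Deadweight loss = 27.5.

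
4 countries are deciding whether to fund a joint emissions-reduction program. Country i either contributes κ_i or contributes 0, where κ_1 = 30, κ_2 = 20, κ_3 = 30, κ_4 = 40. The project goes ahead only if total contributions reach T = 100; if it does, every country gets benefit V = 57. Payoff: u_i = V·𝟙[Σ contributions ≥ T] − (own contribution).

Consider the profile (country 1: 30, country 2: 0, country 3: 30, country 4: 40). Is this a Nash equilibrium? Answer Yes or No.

Yes

Total = 100 ≥ 100: provided.
Country 1 (pledges 30, payoff 27): dropping to 0 → total 70, payoff 0. No gain.
Country 2 (pledges 0, payoff 57): pledging 20 → total 120, payoff 37. No gain.
Country 3 (pledges 30, payoff 27): dropping to 0 → total 70, payoff 0. No gain.
Country 4 (pledges 40, payoff 17): dropping to 0 → total 60, payoff 0. No gain.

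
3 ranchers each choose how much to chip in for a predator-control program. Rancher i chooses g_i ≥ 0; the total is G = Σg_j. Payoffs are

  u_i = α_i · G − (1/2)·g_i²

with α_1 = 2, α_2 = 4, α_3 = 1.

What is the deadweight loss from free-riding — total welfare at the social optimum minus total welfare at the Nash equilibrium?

Rancher i's FOC: ∂u_i/∂g_i = α_i − g_i = 0, so g_i* = α_i.
NE contributions = (2, 4, 1); G = 7.
W^NE = (Σα)·G − ½Σα_i² = 7² − ½·21 = 38.5.
Planner sets g_i = Σα_j = 7 for every i, so G^SO = 3·7 = 21.
W^SO = (Σα)·G^SO − ½·3·(Σα)² = (3/2)·7² = 73.5.
Deadweight loss = W^SO − W^NE = 35.

35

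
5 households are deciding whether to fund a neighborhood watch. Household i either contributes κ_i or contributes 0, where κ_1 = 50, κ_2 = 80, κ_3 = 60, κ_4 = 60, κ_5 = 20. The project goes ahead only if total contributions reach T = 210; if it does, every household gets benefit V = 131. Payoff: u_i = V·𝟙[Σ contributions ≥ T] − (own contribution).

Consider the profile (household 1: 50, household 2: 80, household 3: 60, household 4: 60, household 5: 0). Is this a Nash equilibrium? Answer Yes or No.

Yes

Total = 250 ≥ 210: provided.
Household 1 (pledges 50, payoff 81): dropping to 0 → total 200, payoff 0. No gain.
Household 2 (pledges 80, payoff 51): dropping to 0 → total 170, payoff 0. No gain.
Household 3 (pledges 60, payoff 71): dropping to 0 → total 190, payoff 0. No gain.
Household 4 (pledges 60, payoff 71): dropping to 0 → total 190, payoff 0. No gain.
Household 5 (pledges 0, payoff 131): pledging 20 → total 270, payoff 111. No gain.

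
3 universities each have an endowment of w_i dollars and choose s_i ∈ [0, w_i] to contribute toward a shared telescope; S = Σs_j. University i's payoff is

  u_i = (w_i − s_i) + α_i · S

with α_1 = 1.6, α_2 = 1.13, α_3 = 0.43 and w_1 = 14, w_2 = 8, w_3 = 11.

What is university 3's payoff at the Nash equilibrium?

20.46

∂u_i/∂s_i = α_i − 1, so university i contributes w_i if α_i > 1, else 0.
α_i > 1 for i ∈ {1, 2}; NE contributions (14, 8, 0), S = 22.
u_3 = (11 − 0) + 0.43·22 = 20.46.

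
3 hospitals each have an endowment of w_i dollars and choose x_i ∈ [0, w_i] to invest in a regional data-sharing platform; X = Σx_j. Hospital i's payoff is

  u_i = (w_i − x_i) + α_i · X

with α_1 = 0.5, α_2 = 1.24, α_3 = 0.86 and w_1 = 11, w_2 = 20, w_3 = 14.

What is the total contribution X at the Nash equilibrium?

20

∂u_i/∂x_i = α_i − 1, so hospital i contributes w_i if α_i > 1, else 0.
α_i > 1 for i ∈ {2}; NE contributions (0, 20, 0), X = 20.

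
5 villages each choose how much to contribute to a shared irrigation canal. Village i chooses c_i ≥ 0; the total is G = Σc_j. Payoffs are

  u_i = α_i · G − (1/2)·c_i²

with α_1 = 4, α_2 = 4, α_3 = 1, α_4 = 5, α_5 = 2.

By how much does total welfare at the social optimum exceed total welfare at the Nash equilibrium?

Village i's FOC: ∂u_i/∂c_i = α_i − c_i = 0, so c_i* = α_i.
NE contributions = (4, 4, 1, 5, 2); G = 16.
W^NE = (Σα)·G − ½Σα_i² = 16² − ½·62 = 225.
Planner sets c_i = Σα_j = 16 for every i, so G^SO = 5·16 = 80.
W^SO = (Σα)·G^SO − ½·5·(Σα)² = (5/2)·16² = 640.
Deadweight loss = W^SO − W^NE = 415.

415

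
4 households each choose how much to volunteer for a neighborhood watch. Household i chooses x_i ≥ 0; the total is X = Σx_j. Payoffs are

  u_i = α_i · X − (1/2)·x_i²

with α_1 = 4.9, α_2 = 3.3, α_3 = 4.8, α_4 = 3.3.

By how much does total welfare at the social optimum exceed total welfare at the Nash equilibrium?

300.105

Household i's FOC: ∂u_i/∂x_i = α_i − x_i = 0, so x_i* = α_i.
NE contributions = (4.9, 3.3, 4.8, 3.3); X = 16.3.
W^NE = (Σα)·X − ½Σα_i² = 16.3² − ½·68.83 = 231.275.
Planner sets x_i = Σα_j = 16.3 for every i, so X^SO = 4·16.3 = 65.2.
W^SO = (Σα)·X^SO − ½·4·(Σα)² = (4/2)·16.3² = 531.38.
Deadweight loss = W^SO − W^NE = 300.105.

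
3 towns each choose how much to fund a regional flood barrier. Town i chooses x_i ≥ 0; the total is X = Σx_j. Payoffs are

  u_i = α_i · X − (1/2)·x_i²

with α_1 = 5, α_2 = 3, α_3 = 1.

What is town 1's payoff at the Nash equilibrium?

Town i's FOC: ∂u_i/∂x_i = α_i − x_i = 0, so x_i* = α_i.
NE contributions = (5, 3, 1); X = 9.
u_1 = α_1·X − ½·(x_1)² = 5·9 − ½·5² = 32.5.

32.5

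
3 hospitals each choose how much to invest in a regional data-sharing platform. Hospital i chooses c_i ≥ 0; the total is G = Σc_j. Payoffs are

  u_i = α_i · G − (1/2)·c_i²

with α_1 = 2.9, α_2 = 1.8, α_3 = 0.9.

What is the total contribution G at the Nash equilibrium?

5.6

Hospital i's FOC: ∂u_i/∂c_i = α_i − c_i = 0, so c_i* = α_i.
NE contributions = (2.9, 1.8, 0.9); G = 5.6.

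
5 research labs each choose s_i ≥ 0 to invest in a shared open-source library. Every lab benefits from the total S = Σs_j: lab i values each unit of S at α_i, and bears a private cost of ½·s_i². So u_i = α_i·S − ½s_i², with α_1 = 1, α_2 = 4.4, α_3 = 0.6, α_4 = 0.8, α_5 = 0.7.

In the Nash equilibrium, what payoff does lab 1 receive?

7

Lab i's FOC: ∂u_i/∂s_i = α_i − s_i = 0, so s_i* = α_i.
NE contributions = (1, 4.4, 0.6, 0.8, 0.7); S = 7.5.
u_1 = α_1·S − ½·(s_1)² = 1·7.5 − ½·1² = 7.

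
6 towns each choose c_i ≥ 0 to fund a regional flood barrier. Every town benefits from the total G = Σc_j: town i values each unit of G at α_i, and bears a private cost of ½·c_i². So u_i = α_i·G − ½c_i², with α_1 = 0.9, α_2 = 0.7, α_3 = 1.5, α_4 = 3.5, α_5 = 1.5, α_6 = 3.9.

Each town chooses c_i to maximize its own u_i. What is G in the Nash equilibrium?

Town i's FOC: ∂u_i/∂c_i = α_i − c_i = 0, so c_i* = α_i.
NE contributions = (0.9, 0.7, 1.5, 3.5, 1.5, 3.9); G = 12.

12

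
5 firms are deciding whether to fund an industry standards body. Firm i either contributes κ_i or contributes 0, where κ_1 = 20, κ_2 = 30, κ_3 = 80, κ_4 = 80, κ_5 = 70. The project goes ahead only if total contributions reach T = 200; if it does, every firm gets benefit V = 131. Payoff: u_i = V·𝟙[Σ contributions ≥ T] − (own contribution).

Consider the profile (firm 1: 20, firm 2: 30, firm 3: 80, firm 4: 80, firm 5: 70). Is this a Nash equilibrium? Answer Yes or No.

No

Total = 280 ≥ 200: provided.
Firm 1 (pledges 20, payoff 111): dropping to 0 → total 260, payoff 131. Profitable deviation.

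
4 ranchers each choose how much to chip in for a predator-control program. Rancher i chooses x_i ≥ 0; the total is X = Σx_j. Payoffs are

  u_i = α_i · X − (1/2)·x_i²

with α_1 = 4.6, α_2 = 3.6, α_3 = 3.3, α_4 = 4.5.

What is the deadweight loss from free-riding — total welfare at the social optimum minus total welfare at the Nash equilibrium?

Rancher i's FOC: ∂u_i/∂x_i = α_i − x_i = 0, so x_i* = α_i.
NE contributions = (4.6, 3.6, 3.3, 4.5); X = 16.
W^NE = (Σα)·X − ½Σα_i² = 16² − ½·65.26 = 223.37.
Planner sets x_i = Σα_j = 16 for every i, so X^SO = 4·16 = 64.
W^SO = (Σα)·X^SO − ½·4·(Σα)² = (4/2)·16² = 512.
Deadweight loss = W^SO − W^NE = 288.63.

288.63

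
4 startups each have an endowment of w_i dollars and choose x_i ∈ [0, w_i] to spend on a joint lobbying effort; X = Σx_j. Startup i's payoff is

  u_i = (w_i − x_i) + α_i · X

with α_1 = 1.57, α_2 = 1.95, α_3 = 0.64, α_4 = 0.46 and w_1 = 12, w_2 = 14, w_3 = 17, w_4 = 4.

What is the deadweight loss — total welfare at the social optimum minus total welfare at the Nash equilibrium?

∂u_i/∂x_i = α_i − 1, so startup i contributes w_i if α_i > 1, else 0.
α_i > 1 for i ∈ {1, 2}; NE contributions (12, 14, 0, 0), X = 26.
W^NE = Σw_i − X^NE + (Σα_i)·X^NE = 47 + 3.62·26 = 141.12.
Planner: ∂(Σu_j)/∂x_i = Σα_j − 1 = 3.62 > 0, so everyone contributes w_i; X^SO = 47, W^SO = 47 + 3.62·47 = 217.14.
Deadweight loss = 76.02.

76.02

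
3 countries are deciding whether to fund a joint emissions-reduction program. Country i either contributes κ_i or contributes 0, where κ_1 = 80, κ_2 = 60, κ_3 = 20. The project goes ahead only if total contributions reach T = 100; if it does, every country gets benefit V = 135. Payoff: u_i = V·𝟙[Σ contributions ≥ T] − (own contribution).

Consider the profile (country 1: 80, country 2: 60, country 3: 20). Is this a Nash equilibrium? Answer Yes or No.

Total = 160 ≥ 100: provided.
Country 1 (pledges 80, payoff 55): dropping to 0 → total 80, payoff 0. No gain.
Country 2 (pledges 60, payoff 75): dropping to 0 → total 100, payoff 135. Profitable deviation.

No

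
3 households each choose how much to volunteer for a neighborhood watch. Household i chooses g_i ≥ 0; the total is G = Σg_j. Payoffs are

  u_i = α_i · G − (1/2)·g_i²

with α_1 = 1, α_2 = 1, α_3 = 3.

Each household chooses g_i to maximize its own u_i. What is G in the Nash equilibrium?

Household i's FOC: ∂u_i/∂g_i = α_i − g_i = 0, so g_i* = α_i.
NE contributions = (1, 1, 3); G = 5.

5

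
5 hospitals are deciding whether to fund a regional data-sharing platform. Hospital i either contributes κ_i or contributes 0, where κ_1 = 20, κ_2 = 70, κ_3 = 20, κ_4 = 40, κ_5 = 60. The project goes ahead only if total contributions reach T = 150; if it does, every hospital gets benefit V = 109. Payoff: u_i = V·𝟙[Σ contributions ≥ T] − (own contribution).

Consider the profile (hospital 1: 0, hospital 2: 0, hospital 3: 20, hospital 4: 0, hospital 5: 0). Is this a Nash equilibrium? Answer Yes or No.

No

Total = 20 < 150: not provided.
Hospital 1 (pledges 0, payoff 0): pledging 20 → total 40, payoff -20. No gain.
Hospital 2 (pledges 0, payoff 0): pledging 70 → total 90, payoff -70. No gain.
Hospital 3 (pledges 20, payoff -20): dropping to 0 → total 0, payoff 0. Profitable deviation.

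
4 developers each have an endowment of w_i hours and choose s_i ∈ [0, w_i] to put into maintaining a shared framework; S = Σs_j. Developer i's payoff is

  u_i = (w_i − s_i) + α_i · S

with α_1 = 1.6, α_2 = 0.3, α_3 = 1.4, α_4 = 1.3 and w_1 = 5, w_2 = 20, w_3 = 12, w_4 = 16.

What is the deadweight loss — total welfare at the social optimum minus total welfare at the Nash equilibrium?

∂u_i/∂s_i = α_i − 1, so developer i contributes w_i if α_i > 1, else 0.
α_i > 1 for i ∈ {1, 3, 4}; NE contributions (5, 0, 12, 16), S = 33.
W^NE = Σw_i − S^NE + (Σα_i)·S^NE = 53 + 3.6·33 = 171.8.
Planner: ∂(Σu_j)/∂s_i = Σα_j − 1 = 3.6 > 0, so everyone contributes w_i; S^SO = 53, W^SO = 53 + 3.6·53 = 243.8.
Deadweight loss = 72.

72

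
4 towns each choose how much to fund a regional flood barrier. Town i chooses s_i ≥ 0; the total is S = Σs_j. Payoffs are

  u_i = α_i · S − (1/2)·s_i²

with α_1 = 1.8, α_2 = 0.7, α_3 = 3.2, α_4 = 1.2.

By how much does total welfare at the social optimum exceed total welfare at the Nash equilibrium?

Town i's FOC: ∂u_i/∂s_i = α_i − s_i = 0, so s_i* = α_i.
NE contributions = (1.8, 0.7, 3.2, 1.2); S = 6.9.
W^NE = (Σα)·S − ½Σα_i² = 6.9² − ½·15.41 = 39.905.
Planner sets s_i = Σα_j = 6.9 for every i, so S^SO = 4·6.9 = 27.6.
W^SO = (Σα)·S^SO − ½·4·(Σα)² = (4/2)·6.9² = 95.22.
Deadweight loss = W^SO − W^NE = 55.315.

55.315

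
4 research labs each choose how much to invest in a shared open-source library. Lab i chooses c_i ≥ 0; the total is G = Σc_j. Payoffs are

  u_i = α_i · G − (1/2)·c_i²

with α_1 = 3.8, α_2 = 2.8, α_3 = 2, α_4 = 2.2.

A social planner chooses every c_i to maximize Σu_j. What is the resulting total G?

43.2

Planner FOC: ∂(Σu_j)/∂c_i = (Σα_j) − c_i = 0, so c_i^SO = Σα_j = 10.8 for every i; G^SO = 43.2.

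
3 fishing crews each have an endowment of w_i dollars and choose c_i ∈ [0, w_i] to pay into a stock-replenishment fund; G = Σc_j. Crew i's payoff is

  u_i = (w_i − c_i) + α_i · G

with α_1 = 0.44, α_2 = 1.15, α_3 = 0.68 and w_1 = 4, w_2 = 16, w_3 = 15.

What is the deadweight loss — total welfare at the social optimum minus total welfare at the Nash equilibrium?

∂u_i/∂c_i = α_i − 1, so crew i contributes w_i if α_i > 1, else 0.
α_i > 1 for i ∈ {2}; NE contributions (0, 16, 0), G = 16.
W^NE = Σw_i − G^NE + (Σα_i)·G^NE = 35 + 1.27·16 = 55.32.
Planner: ∂(Σu_j)/∂c_i = Σα_j − 1 = 1.27 > 0, so everyone contributes w_i; G^SO = 35, W^SO = 35 + 1.27·35 = 79.45.
Deadweight loss = 24.13.

24.13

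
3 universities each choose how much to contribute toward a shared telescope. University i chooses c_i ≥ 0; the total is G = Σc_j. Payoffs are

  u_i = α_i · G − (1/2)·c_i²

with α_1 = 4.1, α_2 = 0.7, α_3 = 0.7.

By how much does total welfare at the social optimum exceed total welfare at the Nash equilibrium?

University i's FOC: ∂u_i/∂c_i = α_i − c_i = 0, so c_i* = α_i.
NE contributions = (4.1, 0.7, 0.7); G = 5.5.
W^NE = (Σα)·G − ½Σα_i² = 5.5² − ½·17.79 = 21.355.
Planner sets c_i = Σα_j = 5.5 for every i, so G^SO = 3·5.5 = 16.5.
W^SO = (Σα)·G^SO − ½·3·(Σα)² = (3/2)·5.5² = 45.375.
Deadweight loss = W^SO − W^NE = 24.02.

24.02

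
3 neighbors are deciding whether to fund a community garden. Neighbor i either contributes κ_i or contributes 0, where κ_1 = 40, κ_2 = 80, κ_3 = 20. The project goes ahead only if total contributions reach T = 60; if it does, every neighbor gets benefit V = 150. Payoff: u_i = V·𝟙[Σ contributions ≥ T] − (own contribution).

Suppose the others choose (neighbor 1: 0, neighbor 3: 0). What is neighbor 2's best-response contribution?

80

Others' total = 0. Contributing 80 brings total to 80 ≥ 60: gain V − κ_2 = 70.
Best response: 80.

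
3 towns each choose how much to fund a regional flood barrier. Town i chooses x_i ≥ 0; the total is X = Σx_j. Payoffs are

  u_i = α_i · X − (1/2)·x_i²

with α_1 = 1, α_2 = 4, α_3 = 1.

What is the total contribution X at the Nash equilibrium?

Town i's FOC: ∂u_i/∂x_i = α_i − x_i = 0, so x_i* = α_i.
NE contributions = (1, 4, 1); X = 6.

6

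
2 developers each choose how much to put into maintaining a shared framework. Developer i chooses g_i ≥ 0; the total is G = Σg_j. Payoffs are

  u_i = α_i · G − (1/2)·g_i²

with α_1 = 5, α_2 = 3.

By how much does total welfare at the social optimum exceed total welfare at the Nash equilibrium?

Developer i's FOC: ∂u_i/∂g_i = α_i − g_i = 0, so g_i* = α_i.
NE contributions = (5, 3); G = 8.
W^NE = (Σα)·G − ½Σα_i² = 8² − ½·34 = 47.
Planner sets g_i = Σα_j = 8 for every i, so G^SO = 2·8 = 16.
W^SO = (Σα)·G^SO − ½·2·(Σα)² = (2/2)·8² = 64.
Deadweight loss = W^SO − W^NE = 17.

17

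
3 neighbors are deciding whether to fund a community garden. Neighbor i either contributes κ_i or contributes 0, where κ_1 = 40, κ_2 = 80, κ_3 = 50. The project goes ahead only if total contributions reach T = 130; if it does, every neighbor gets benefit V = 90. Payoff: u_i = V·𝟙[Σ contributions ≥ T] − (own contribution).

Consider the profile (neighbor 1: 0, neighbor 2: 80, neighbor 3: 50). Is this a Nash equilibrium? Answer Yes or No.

Total = 130 ≥ 130: provided.
Neighbor 1 (pledges 0, payoff 90): pledging 40 → total 170, payoff 50. No gain.
Neighbor 2 (pledges 80, payoff 10): dropping to 0 → total 50, payoff 0. No gain.
Neighbor 3 (pledges 50, payoff 40): dropping to 0 → total 80, payoff 0. No gain.

Yes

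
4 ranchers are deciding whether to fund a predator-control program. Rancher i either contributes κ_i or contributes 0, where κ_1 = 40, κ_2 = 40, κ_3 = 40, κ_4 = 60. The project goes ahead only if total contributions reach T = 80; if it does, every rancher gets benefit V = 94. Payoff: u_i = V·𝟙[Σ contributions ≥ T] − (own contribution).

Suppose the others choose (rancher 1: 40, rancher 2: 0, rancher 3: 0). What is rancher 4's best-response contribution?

Others' total = 40. Contributing 60 brings total to 100 ≥ 80: gain V − κ_4 = 34.
Best response: 60.

60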